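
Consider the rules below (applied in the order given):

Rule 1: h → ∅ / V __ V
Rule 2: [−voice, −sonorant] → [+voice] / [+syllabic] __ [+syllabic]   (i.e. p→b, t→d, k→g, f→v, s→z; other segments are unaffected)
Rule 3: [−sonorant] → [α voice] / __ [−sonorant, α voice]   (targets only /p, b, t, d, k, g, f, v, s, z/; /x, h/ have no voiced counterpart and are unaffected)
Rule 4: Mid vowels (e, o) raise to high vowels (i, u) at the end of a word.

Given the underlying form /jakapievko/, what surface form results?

Rule 1 (intervocalic h-deletion): no segment meets the environment; /jakapievko/ is unchanged.
Rule 2 (intervocalic voicing): /k/ is a voiceless obstruent between vowels /a/ and /a/, so it voices to [g]. /p/ is a voiceless obstruent between vowels /a/ and /i/, so it voices to [b]. /jakapievko/ → jagabievko.
Rule 3 (regressive voicing assimilation): /v/ precedes the voiceless obstruent /k/, so it devoices to [f] by assimilation. /jagabievko/ → jagabiefko.
Rule 4 (final vowel raising): /o/ is a mid vowel in word-final position, so it raises to [u]. /jagabiefko/ → jagabiefku.

jagabiefku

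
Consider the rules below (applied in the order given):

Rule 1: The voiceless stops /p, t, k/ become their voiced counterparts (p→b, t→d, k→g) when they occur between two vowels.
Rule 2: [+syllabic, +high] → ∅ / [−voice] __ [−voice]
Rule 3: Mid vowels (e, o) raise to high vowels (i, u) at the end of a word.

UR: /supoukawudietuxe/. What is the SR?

Rule 1 (intervocalic voicing): /p/ is a voiceless stop between vowels /u/ and /o/, so it voices to [b]. /k/ is a voiceless stop between vowels /u/ and /a/, so it voices to [g]. /t/ is a voiceless stop between vowels /e/ and /u/, so it voices to [d]. /supoukawudietuxe/ → subougawudieduxe.
Rule 2 (high vowel syncope): no segment meets the environment; /subougawudieduxe/ is unchanged.
Rule 3 (final vowel raising): /e/ is a mid vowel in word-final position, so it raises to [i]. /subougawudieduxe/ → subougawudieduxi.

subougawudieduxi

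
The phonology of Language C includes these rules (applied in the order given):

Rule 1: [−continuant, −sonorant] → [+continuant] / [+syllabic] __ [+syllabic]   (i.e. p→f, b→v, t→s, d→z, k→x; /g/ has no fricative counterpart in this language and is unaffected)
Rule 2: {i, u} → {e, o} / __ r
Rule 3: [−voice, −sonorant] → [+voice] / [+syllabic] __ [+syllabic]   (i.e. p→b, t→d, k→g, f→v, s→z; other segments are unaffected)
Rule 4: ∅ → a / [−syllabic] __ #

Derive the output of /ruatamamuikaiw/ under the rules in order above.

Rule 1 (intervocalic spirantization): /t/ is a stop between vowels /a/ and /a/, so it spirantizes to the fricative [s]. /k/ is a stop between vowels /i/ and /a/, so it spirantizes to the fricative [x]. /ruatamamuikaiw/ → ruasamamuixaiw.
Rule 2 (pre-rhotic lowering): no segment meets the environment; /ruasamamuixaiw/ is unchanged.
Rule 3 (intervocalic voicing): /s/ is a voiceless obstruent between vowels /a/ and /a/, so it voices to [z]. /ruasamamuixaiw/ → ruazamamuixaiw.
Rule 4 (final a-epenthesis): the form ends in the consonant /w/, so [a] is inserted word-finally. /ruazamamuixaiw/ → ruazamamuixaiwa.

ruazamamuixaiwa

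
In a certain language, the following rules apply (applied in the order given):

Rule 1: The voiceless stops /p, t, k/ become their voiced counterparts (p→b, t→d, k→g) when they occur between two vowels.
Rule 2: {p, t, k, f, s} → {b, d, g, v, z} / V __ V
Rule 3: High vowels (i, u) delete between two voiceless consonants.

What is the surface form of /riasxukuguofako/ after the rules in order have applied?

Rule 1 (intervocalic voicing): /k/ is a voiceless stop between vowels /u/ and /u/, so it voices to [g]. /k/ is a voiceless stop between vowels /a/ and /o/, so it voices to [g]. /riasxukuguofako/ → riasxuguguofago.
Rule 2 (intervocalic voicing): /f/ is a voiceless obstruent between vowels /o/ and /a/, so it voices to [v]. /riasxuguguofago/ → riasxuguguovago.
Rule 3 (high vowel syncope): no segment meets the environment; /riasxuguguovago/ is unchanged.

riasxuguguovago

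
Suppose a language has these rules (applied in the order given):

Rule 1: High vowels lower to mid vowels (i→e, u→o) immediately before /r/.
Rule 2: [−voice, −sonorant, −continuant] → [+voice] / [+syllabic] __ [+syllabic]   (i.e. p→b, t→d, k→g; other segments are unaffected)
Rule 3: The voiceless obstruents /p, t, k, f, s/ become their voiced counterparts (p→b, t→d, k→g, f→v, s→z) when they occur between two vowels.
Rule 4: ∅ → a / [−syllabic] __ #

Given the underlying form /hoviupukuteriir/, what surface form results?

Rule 1 (pre-rhotic lowering): /i/ is a high vowel immediately before /r/, so it lowers to [e]. /hoviupukuteriir/ → hoviupukuterier.
Rule 2 (intervocalic voicing): /p/ is a voiceless stop between vowels /u/ and /u/, so it voices to [b]. /k/ is a voiceless stop between vowels /u/ and /u/, so it voices to [g]. /t/ is a voiceless stop between vowels /u/ and /e/, so it voices to [d]. /hoviupukuterier/ → hoviubuguderier.
Rule 3 (intervocalic voicing): no segment meets the environment; /hoviubuguderier/ is unchanged.
Rule 4 (final a-epenthesis): the form ends in the consonant /r/, so [a] is inserted word-finally. /hoviubuguderier/ → hoviubuguderiera.

hoviubuguderiera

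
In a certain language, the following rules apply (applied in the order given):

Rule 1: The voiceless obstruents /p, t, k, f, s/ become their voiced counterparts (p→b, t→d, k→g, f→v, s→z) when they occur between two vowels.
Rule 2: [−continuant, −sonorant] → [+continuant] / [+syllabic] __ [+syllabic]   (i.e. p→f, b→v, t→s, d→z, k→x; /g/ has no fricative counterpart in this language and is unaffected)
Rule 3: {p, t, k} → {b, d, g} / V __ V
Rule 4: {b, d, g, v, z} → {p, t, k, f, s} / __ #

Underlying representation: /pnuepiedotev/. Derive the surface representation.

pnueviezozef

Rule 1 (intervocalic voicing): /p/ is a voiceless obstruent between vowels /e/ and /i/, so it voices to [b]. /t/ is a voiceless obstruent between vowels /o/ and /e/, so it voices to [d]. /pnuepiedotev/ → pnuebiedodev.
Rule 2 (intervocalic spirantization): /b/ is a stop between vowels /e/ and /i/, so it spirantizes to the fricative [v]. /d/ is a stop between vowels /e/ and /o/, so it spirantizes to the fricative [z]. /d/ is a stop between vowels /o/ and /e/, so it spirantizes to the fricative [z]. /pnuebiedodev/ → pnueviezozev.
Rule 3 (intervocalic voicing): no segment meets the environment; /pnueviezozev/ is unchanged.
Rule 4 (final devoicing): /v/ is a voiced obstruent in word-final position, so it devoices to [f]. /pnueviezozev/ → pnueviezozef.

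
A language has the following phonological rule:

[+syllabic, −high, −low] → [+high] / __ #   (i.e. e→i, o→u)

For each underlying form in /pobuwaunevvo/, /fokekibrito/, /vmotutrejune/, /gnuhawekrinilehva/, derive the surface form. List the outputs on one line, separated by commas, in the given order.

pobuwaunevvu, fokekibritu, vmotutrejuni, gnuhawekrinilehva

/pobuwaunevvo/: /o/ is a mid vowel in word-final position, so it raises to [u]. → [pobuwaunevvu].
/fokekibrito/: /o/ is a mid vowel in word-final position, so it raises to [u]. → [fokekibritu].
/vmotutrejune/: /e/ is a mid vowel in word-final position, so it raises to [i]. → [vmotutrejuni].
/gnuhawekrinilehva/: the rule's environment is not met; surfaces unchanged as [gnuhawekrinilehva].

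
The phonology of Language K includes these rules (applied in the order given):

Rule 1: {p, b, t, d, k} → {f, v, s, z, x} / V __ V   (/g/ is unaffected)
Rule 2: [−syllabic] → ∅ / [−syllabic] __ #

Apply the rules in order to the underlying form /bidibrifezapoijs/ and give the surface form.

bizibrifezafoij

Rule 1 (intervocalic spirantization): /d/ is a stop between vowels /i/ and /i/, so it spirantizes to the fricative [z]. /p/ is a stop between vowels /a/ and /o/, so it spirantizes to the fricative [f]. /bidibrifezapoijs/ → bizibrifezafoijs.
Rule 2 (final cluster simplification): /s/ is the second consonant of a word-final cluster /js/, so it deletes. /bizibrifezafoijs/ → bizibrifezafoij.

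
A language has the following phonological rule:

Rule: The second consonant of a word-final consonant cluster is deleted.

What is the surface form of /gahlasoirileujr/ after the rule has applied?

/r/ is the second consonant of a word-final cluster /jr/, so it deletes.
Surface form: [gahlasoirileuj].

gahlasoirileuj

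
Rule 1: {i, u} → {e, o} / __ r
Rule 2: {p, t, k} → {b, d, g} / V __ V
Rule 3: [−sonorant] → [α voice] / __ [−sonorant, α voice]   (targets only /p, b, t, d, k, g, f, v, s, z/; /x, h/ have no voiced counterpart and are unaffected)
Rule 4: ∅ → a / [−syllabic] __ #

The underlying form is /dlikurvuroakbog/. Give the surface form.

dligorvoroagboga

Rule 1 (pre-rhotic lowering): /u/ is a high vowel immediately before /r/, so it lowers to [o]. /u/ is a high vowel immediately before /r/, so it lowers to [o]. /dlikurvuroakbog/ → dlikorvoroakbog.
Rule 2 (intervocalic voicing): /k/ is a voiceless stop between vowels /i/ and /o/, so it voices to [g]. /dlikorvoroakbog/ → dligorvoroakbog.
Rule 3 (regressive voicing assimilation): /k/ precedes the voiced obstruent /b/, so it voices to [g] by assimilation. /dligorvoroakbog/ → dligorvoroagbog.
Rule 4 (final a-epenthesis): the form ends in the consonant /g/, so [a] is inserted word-finally. /dligorvoroagbog/ → dligorvoroagboga.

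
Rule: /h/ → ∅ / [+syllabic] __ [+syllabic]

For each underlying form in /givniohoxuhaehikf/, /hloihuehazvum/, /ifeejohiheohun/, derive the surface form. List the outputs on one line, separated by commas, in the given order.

givniooxuaeikf, hloiueazvum, ifeejoieoun

/givniohoxuhaehikf/: /h/ occurs between vowels /o/ and /o/, so it deletes. /h/ occurs between vowels /u/ and /a/, so it deletes. /h/ occurs between vowels /e/ and /i/, so it deletes. → [givniooxuaeikf].
/hloihuehazvum/: /h/ occurs between vowels /i/ and /u/, so it deletes. /h/ occurs between vowels /e/ and /a/, so it deletes. → [hloiueazvum].
/ifeejohiheohun/: /h/ occurs between vowels /o/ and /i/, so it deletes. /h/ occurs between vowels /i/ and /e/, so it deletes. /h/ occurs between vowels /o/ and /u/, so it deletes. → [ifeejoieoun].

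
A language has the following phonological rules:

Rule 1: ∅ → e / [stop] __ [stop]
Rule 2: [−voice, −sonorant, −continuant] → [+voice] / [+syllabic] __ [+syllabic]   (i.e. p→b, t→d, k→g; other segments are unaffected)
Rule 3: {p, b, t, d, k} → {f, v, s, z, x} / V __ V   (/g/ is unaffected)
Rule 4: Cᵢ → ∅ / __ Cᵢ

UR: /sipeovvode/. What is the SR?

Rule 1 (stop-cluster e-epenthesis): no segment meets the environment; /sipeovvode/ is unchanged.
Rule 2 (intervocalic voicing): /p/ is a voiceless stop between vowels /i/ and /e/, so it voices to [b]. /sipeovvode/ → sibeovvode.
Rule 3 (intervocalic spirantization): /b/ is a stop between vowels /i/ and /e/, so it spirantizes to the fricative [v]. /d/ is a stop between vowels /o/ and /e/, so it spirantizes to the fricative [z]. /sibeovvode/ → siveovvoze.
Rule 4 (degemination): /vv/ is a geminate; the first /v/ deletes. /siveovvoze/ → siveovoze.

siveovoze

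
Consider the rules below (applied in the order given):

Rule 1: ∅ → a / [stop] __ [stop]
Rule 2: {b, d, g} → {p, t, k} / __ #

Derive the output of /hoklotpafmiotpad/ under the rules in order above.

hoklotapafmiotapat

Rule 1 (stop-cluster a-epenthesis): /t/ and /p/ form a stop–stop cluster, so [a] is inserted between them. /t/ and /p/ form a stop–stop cluster, so [a] is inserted between them. /hoklotpafmiotpad/ → hoklotapafmiotapad.
Rule 2 (final devoicing): /d/ is a voiced stop in word-final position, so it devoices to [t]. /hoklotapafmiotapad/ → hoklotapafmiotapat.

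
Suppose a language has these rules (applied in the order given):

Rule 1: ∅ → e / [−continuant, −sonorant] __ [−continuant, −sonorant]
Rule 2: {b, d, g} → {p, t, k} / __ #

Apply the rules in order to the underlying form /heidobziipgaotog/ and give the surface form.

heidobziipegaotok

Rule 1 (stop-cluster e-epenthesis): /p/ and /g/ form a stop–stop cluster, so [e] is inserted between them. /heidobziipgaotog/ → heidobziipegaotog.
Rule 2 (final devoicing): /g/ is a voiced stop in word-final position, so it devoices to [k]. /heidobziipegaotog/ → heidobziipegaotok.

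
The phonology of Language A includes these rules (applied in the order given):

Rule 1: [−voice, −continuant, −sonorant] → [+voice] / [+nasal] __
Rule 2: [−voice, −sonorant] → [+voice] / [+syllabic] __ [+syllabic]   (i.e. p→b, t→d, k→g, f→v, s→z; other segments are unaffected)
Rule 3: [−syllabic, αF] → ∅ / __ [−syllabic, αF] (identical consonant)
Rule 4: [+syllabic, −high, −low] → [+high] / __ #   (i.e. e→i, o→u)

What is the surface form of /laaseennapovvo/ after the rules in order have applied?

laazeenabovu

Rule 1 (post-nasal voicing): no segment meets the environment; /laaseennapovvo/ is unchanged.
Rule 2 (intervocalic voicing): /s/ is a voiceless obstruent between vowels /a/ and /e/, so it voices to [z]. /p/ is a voiceless obstruent between vowels /a/ and /o/, so it voices to [b]. /laaseennapovvo/ → laazeennabovvo.
Rule 3 (degemination): /nn/ is a geminate; the first /n/ deletes. /vv/ is a geminate; the first /v/ deletes. /laazeennabovvo/ → laazeenabovo.
Rule 4 (final vowel raising): /o/ is a mid vowel in word-final position, so it raises to [u]. /laazeenabovo/ → laazeenabovu.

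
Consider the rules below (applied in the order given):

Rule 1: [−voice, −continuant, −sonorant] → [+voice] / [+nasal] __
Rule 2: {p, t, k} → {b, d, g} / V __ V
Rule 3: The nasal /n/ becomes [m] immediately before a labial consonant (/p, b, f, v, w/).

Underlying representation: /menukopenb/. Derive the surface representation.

Rule 1 (post-nasal voicing): no segment meets the environment; /menukopenb/ is unchanged.
Rule 2 (intervocalic voicing): /k/ is a voiceless stop between vowels /u/ and /o/, so it voices to [g]. /p/ is a voiceless stop between vowels /o/ and /e/, so it voices to [b]. /menukopenb/ → menugobenb.
Rule 3 (nasal place assimilation): /n/ precedes the labial consonant /b/, so it assimilates in place to [m]. /menugobenb/ → menugobemb.

menugobemb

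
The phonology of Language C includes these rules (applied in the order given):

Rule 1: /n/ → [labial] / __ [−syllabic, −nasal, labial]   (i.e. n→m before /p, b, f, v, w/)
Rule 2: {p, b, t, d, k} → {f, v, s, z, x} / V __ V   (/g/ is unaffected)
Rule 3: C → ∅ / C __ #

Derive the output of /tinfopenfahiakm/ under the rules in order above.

Rule 1 (nasal place assimilation): /n/ precedes the labial consonant /f/, so it assimilates in place to [m]. /n/ precedes the labial consonant /f/, so it assimilates in place to [m]. /tinfopenfahiakm/ → timfopemfahiakm.
Rule 2 (intervocalic spirantization): /p/ is a stop between vowels /o/ and /e/, so it spirantizes to the fricative [f]. /timfopemfahiakm/ → timfofemfahiakm.
Rule 3 (final cluster simplification): /m/ is the second consonant of a word-final cluster /km/, so it deletes. /timfofemfahiakm/ → timfofemfahiak.

timfofemfahiak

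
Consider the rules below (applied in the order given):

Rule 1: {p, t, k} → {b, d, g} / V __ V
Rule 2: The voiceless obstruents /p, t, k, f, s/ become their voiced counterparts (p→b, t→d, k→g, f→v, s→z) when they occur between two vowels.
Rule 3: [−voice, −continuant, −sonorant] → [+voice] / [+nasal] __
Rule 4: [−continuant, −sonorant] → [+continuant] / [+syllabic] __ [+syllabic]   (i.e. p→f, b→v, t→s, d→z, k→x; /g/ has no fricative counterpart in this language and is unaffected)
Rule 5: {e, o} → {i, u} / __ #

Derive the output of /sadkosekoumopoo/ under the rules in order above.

Rule 1 (intervocalic voicing): /k/ is a voiceless stop between vowels /e/ and /o/, so it voices to [g]. /p/ is a voiceless stop between vowels /o/ and /o/, so it voices to [b]. /sadkosekoumopoo/ → sadkosegoumoboo.
Rule 2 (intervocalic voicing): /s/ is a voiceless obstruent between vowels /o/ and /e/, so it voices to [z]. /sadkosegoumoboo/ → sadkozegoumoboo.
Rule 3 (post-nasal voicing): no segment meets the environment; /sadkozegoumoboo/ is unchanged.
Rule 4 (intervocalic spirantization): /b/ is a stop between vowels /o/ and /o/, so it spirantizes to the fricative [v]. /sadkozegoumoboo/ → sadkozegoumovoo.
Rule 5 (final vowel raising): /o/ is a mid vowel in word-final position, so it raises to [u]. /sadkozegoumovoo/ → sadkozegoumovou.

sadkozegoumovou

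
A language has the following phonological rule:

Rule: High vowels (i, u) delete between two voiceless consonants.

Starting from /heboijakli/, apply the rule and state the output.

No segment of /heboijakli/ meets the structural description of the rule, so the form surfaces unchanged.

heboijakli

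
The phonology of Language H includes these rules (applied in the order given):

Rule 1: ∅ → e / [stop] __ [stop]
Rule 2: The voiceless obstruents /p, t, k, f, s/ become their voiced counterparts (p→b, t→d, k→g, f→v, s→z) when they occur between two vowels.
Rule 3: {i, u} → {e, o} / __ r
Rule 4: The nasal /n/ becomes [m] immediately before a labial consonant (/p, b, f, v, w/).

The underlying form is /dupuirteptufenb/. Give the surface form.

Rule 1 (stop-cluster e-epenthesis): /p/ and /t/ form a stop–stop cluster, so [e] is inserted between them. /dupuirteptufenb/ → dupuirtepetufenb.
Rule 2 (intervocalic voicing): /p/ is a voiceless obstruent between vowels /u/ and /u/, so it voices to [b]. /p/ is a voiceless obstruent between vowels /e/ and /e/, so it voices to [b]. /t/ is a voiceless obstruent between vowels /e/ and /u/, so it voices to [d]. /f/ is a voiceless obstruent between vowels /u/ and /e/, so it voices to [v]. /dupuirtepetufenb/ → dubuirtebeduvenb.
Rule 3 (pre-rhotic lowering): /i/ is a high vowel immediately before /r/, so it lowers to [e]. /dubuirtebeduvenb/ → dubuertebeduvenb.
Rule 4 (nasal place assimilation): /n/ precedes the labial consonant /b/, so it assimilates in place to [m]. /dubuertebeduvenb/ → dubuertebeduvemb.

dubuertebeduvemb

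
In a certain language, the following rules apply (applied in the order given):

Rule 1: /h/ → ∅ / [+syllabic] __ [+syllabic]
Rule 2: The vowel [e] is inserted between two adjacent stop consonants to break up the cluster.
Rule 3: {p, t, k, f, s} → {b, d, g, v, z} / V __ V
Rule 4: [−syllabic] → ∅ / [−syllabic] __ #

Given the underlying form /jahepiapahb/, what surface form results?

jaebiabah

Rule 1 (intervocalic h-deletion): /h/ occurs between vowels /a/ and /e/, so it deletes. /jahepiapahb/ → jaepiapahb.
Rule 2 (stop-cluster e-epenthesis): no segment meets the environment; /jaepiapahb/ is unchanged.
Rule 3 (intervocalic voicing): /p/ is a voiceless obstruent between vowels /e/ and /i/, so it voices to [b]. /p/ is a voiceless obstruent between vowels /a/ and /a/, so it voices to [b]. /jaepiapahb/ → jaebiabahb.
Rule 4 (final cluster simplification): /b/ is the second consonant of a word-final cluster /hb/, so it deletes. /jaebiabahb/ → jaebiabah.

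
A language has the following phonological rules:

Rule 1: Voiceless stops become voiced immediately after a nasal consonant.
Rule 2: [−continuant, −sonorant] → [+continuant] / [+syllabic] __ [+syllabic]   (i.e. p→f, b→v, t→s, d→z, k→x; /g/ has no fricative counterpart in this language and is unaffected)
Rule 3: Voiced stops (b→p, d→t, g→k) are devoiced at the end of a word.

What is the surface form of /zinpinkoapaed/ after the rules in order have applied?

Rule 1 (post-nasal voicing): /p/ is a voiceless stop immediately after the nasal /n/, so it voices to [b]. /k/ is a voiceless stop immediately after the nasal /n/, so it voices to [g]. /zinpinkoapaed/ → zinbingoapaed.
Rule 2 (intervocalic spirantization): /p/ is a stop between vowels /a/ and /a/, so it spirantizes to the fricative [f]. /zinbingoapaed/ → zinbingoafaed.
Rule 3 (final devoicing): /d/ is a voiced stop in word-final position, so it devoices to [t]. /zinbingoafaed/ → zinbingoafaet.

zinbingoafaet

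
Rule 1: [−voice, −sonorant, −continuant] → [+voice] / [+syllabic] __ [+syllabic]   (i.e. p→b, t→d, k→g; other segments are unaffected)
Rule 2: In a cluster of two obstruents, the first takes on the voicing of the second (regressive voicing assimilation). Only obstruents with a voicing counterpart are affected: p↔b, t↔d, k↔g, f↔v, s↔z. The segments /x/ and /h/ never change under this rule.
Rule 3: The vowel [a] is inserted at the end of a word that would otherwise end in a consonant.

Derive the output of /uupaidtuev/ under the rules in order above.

Rule 1 (intervocalic voicing): /p/ is a voiceless stop between vowels /u/ and /a/, so it voices to [b]. /uupaidtuev/ → uubaidtuev.
Rule 2 (regressive voicing assimilation): /d/ precedes the voiceless obstruent /t/, so it devoices to [t] by assimilation. /uubaidtuev/ → uubaittuev.
Rule 3 (final a-epenthesis): the form ends in the consonant /v/, so [a] is inserted word-finally. /uubaittuev/ → uubaittueva.

uubaittueva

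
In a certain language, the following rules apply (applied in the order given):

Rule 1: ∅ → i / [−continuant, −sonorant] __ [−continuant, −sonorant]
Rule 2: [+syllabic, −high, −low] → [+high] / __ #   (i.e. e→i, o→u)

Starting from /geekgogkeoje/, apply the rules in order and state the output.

geekigogikeoji

Rule 1 (stop-cluster i-epenthesis): /k/ and /g/ form a stop–stop cluster, so [i] is inserted between them. /g/ and /k/ form a stop–stop cluster, so [i] is inserted between them. /geekgogkeoje/ → geekigogikeoje.
Rule 2 (final vowel raising): /e/ is a mid vowel in word-final position, so it raises to [i]. /geekigogikeoje/ → geekigogikeoji.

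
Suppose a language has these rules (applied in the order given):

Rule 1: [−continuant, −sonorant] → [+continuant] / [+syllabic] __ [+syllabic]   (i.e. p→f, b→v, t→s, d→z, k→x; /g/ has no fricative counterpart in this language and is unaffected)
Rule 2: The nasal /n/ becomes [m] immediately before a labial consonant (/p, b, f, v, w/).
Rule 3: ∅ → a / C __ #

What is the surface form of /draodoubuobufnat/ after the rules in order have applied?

Rule 1 (intervocalic spirantization): /d/ is a stop between vowels /o/ and /o/, so it spirantizes to the fricative [z]. /b/ is a stop between vowels /u/ and /u/, so it spirantizes to the fricative [v]. /b/ is a stop between vowels /o/ and /u/, so it spirantizes to the fricative [v]. /draodoubuobufnat/ → draozouvuovufnat.
Rule 2 (nasal place assimilation): no segment meets the environment; /draozouvuovufnat/ is unchanged.
Rule 3 (final a-epenthesis): the form ends in the consonant /t/, so [a] is inserted word-finally. /draozouvuovufnat/ → draozouvuovufnata.

draozouvuovufnata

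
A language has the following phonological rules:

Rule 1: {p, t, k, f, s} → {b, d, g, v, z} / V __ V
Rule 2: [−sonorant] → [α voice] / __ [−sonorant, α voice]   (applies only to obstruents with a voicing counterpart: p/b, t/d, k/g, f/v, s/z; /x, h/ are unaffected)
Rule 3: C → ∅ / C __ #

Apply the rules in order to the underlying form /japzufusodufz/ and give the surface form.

Rule 1 (intervocalic voicing): /f/ is a voiceless obstruent between vowels /u/ and /u/, so it voices to [v]. /s/ is a voiceless obstruent between vowels /u/ and /o/, so it voices to [z]. /japzufusodufz/ → japzuvuzodufz.
Rule 2 (regressive voicing assimilation): /p/ precedes the voiced obstruent /z/, so it voices to [b] by assimilation. /f/ precedes the voiced obstruent /z/, so it voices to [v] by assimilation. /japzuvuzodufz/ → jabzuvuzoduvz.
Rule 3 (final cluster simplification): /z/ is the second consonant of a word-final cluster /vz/, so it deletes. /jabzuvuzoduvz/ → jabzuvuzoduv.

jabzuvuzoduv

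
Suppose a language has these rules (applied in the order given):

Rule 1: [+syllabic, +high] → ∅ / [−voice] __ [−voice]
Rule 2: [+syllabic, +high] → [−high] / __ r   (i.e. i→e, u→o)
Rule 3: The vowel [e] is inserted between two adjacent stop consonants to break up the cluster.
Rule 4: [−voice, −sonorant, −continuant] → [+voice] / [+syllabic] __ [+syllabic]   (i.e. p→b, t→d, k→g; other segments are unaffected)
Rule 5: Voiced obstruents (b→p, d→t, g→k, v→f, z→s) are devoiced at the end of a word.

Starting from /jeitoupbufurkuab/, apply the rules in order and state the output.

Rule 1 (high vowel syncope): no segment meets the environment; /jeitoupbufurkuab/ is unchanged.
Rule 2 (pre-rhotic lowering): /u/ is a high vowel immediately before /r/, so it lowers to [o]. /jeitoupbufurkuab/ → jeitoupbuforkuab.
Rule 3 (stop-cluster e-epenthesis): /p/ and /b/ form a stop–stop cluster, so [e] is inserted between them. /jeitoupbuforkuab/ → jeitoupebuforkuab.
Rule 4 (intervocalic voicing): /t/ is a voiceless stop between vowels /i/ and /o/, so it voices to [d]. /p/ is a voiceless stop between vowels /u/ and /e/, so it voices to [b]. /jeitoupebuforkuab/ → jeidoubebuforkuab.
Rule 5 (final devoicing): /b/ is a voiced obstruent in word-final position, so it devoices to [p]. /jeidoubebuforkuab/ → jeidoubebuforkuap.

jeidoubebuforkuap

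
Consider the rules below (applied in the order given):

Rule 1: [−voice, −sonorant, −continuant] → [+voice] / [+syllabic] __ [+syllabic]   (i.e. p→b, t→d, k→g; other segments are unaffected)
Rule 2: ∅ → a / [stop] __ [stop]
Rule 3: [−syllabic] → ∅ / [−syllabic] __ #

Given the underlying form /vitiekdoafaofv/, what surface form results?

Rule 1 (intervocalic voicing): /t/ is a voiceless stop between vowels /i/ and /i/, so it voices to [d]. /vitiekdoafaofv/ → vidiekdoafaofv.
Rule 2 (stop-cluster a-epenthesis): /k/ and /d/ form a stop–stop cluster, so [a] is inserted between them. /vidiekdoafaofv/ → vidiekadoafaofv.
Rule 3 (final cluster simplification): /v/ is the second consonant of a word-final cluster /fv/, so it deletes. /vidiekadoafaofv/ → vidiekadoafaof.

vidiekadoafaof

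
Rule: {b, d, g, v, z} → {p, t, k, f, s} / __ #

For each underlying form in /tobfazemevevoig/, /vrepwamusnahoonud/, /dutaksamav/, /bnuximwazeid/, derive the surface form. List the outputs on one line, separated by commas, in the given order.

/tobfazemevevoig/: /g/ is a voiced obstruent in word-final position, so it devoices to [k]. → [tobfazemevevoik].
/vrepwamusnahoonud/: /d/ is a voiced obstruent in word-final position, so it devoices to [t]. → [vrepwamusnahoonut].
/dutaksamav/: /v/ is a voiced obstruent in word-final position, so it devoices to [f]. → [dutaksamaf].
/bnuximwazeid/: /d/ is a voiced obstruent in word-final position, so it devoices to [t]. → [bnuximwazeit].

tobfazemevevoik, vrepwamusnahoonut, dutaksamaf, bnuximwazeit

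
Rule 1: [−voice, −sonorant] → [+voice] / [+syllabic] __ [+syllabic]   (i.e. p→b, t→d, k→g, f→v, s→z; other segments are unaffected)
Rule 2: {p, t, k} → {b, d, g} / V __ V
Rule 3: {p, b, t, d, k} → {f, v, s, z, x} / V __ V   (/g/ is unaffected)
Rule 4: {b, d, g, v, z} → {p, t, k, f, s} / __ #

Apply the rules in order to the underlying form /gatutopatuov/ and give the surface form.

Rule 1 (intervocalic voicing): /t/ is a voiceless obstruent between vowels /a/ and /u/, so it voices to [d]. /t/ is a voiceless obstruent between vowels /u/ and /o/, so it voices to [d]. /p/ is a voiceless obstruent between vowels /o/ and /a/, so it voices to [b]. /t/ is a voiceless obstruent between vowels /a/ and /u/, so it voices to [d]. /gatutopatuov/ → gadudobaduov.
Rule 2 (intervocalic voicing): no segment meets the environment; /gadudobaduov/ is unchanged.
Rule 3 (intervocalic spirantization): /d/ is a stop between vowels /a/ and /u/, so it spirantizes to the fricative [z]. /d/ is a stop between vowels /u/ and /o/, so it spirantizes to the fricative [z]. /b/ is a stop between vowels /o/ and /a/, so it spirantizes to the fricative [v]. /d/ is a stop between vowels /a/ and /u/, so it spirantizes to the fricative [z]. /gadudobaduov/ → gazuzovazuov.
Rule 4 (final devoicing): /v/ is a voiced obstruent in word-final position, so it devoices to [f]. /gazuzovazuov/ → gazuzovazuof.

gazuzovazuof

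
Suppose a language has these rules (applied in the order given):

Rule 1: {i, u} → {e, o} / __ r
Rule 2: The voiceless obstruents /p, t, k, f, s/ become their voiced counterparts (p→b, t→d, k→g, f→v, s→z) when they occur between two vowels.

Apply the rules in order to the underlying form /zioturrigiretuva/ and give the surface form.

ziodorrigereduva

Rule 1 (pre-rhotic lowering): /u/ is a high vowel immediately before /r/, so it lowers to [o]. /i/ is a high vowel immediately before /r/, so it lowers to [e]. /zioturrigiretuva/ → ziotorrigeretuva.
Rule 2 (intervocalic voicing): /t/ is a voiceless obstruent between vowels /o/ and /o/, so it voices to [d]. /t/ is a voiceless obstruent between vowels /e/ and /u/, so it voices to [d]. /ziotorrigeretuva/ → ziodorrigereduva.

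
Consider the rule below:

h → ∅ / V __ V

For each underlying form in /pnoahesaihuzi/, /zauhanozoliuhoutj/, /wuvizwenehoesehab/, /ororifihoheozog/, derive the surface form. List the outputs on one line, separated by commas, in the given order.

pnoaesaiuzi, zauanozoliuoutj, wuvizweneoeseab, ororifioeozog

/pnoahesaihuzi/: /h/ occurs between vowels /a/ and /e/, so it deletes. /h/ occurs between vowels /i/ and /u/, so it deletes. → [pnoaesaiuzi].
/zauhanozoliuhoutj/: /h/ occurs between vowels /u/ and /a/, so it deletes. /h/ occurs between vowels /u/ and /o/, so it deletes. → [zauanozoliuoutj].
/wuvizwenehoesehab/: /h/ occurs between vowels /e/ and /o/, so it deletes. /h/ occurs between vowels /e/ and /a/, so it deletes. → [wuvizweneoeseab].
/ororifihoheozog/: /h/ occurs between vowels /i/ and /o/, so it deletes. /h/ occurs between vowels /o/ and /e/, so it deletes. → [ororifioeozog].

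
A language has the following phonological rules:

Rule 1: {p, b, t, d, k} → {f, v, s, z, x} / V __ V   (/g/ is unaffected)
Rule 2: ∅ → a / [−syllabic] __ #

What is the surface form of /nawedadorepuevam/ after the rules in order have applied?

nawezazorefuevama

Rule 1 (intervocalic spirantization): /d/ is a stop between vowels /e/ and /a/, so it spirantizes to the fricative [z]. /d/ is a stop between vowels /a/ and /o/, so it spirantizes to the fricative [z]. /p/ is a stop between vowels /e/ and /u/, so it spirantizes to the fricative [f]. /nawedadorepuevam/ → nawezazorefuevam.
Rule 2 (final a-epenthesis): the form ends in the consonant /m/, so [a] is inserted word-finally. /nawezazorefuevam/ → nawezazorefuevama.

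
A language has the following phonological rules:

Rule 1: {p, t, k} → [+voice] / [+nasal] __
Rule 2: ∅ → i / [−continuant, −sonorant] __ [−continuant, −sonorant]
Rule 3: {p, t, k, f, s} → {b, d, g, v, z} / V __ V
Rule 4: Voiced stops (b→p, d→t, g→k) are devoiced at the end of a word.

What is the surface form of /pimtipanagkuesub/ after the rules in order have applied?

Rule 1 (post-nasal voicing): /t/ is a voiceless stop immediately after the nasal /m/, so it voices to [d]. /pimtipanagkuesub/ → pimdipanagkuesub.
Rule 2 (stop-cluster i-epenthesis): /g/ and /k/ form a stop–stop cluster, so [i] is inserted between them. /pimdipanagkuesub/ → pimdipanagikuesub.
Rule 3 (intervocalic voicing): /p/ is a voiceless obstruent between vowels /i/ and /a/, so it voices to [b]. /k/ is a voiceless obstruent between vowels /i/ and /u/, so it voices to [g]. /s/ is a voiceless obstruent between vowels /e/ and /u/, so it voices to [z]. /pimdipanagikuesub/ → pimdibanagiguezub.
Rule 4 (final devoicing): /b/ is a voiced stop in word-final position, so it devoices to [p]. /pimdibanagiguezub/ → pimdibanagiguezup.

pimdibanagiguezup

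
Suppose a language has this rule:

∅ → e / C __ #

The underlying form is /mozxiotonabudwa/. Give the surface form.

mozxiotonabudwa

No segment of /mozxiotonabudwa/ meets the structural description of the rule, so the form surfaces unchanged.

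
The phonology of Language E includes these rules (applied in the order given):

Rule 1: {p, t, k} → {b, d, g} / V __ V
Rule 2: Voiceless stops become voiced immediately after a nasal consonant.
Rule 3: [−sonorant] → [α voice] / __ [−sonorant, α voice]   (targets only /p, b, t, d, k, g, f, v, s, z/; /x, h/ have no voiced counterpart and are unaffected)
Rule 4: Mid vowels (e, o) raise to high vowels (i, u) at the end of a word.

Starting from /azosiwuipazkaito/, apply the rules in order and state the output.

azosiwuibaskaidu

Rule 1 (intervocalic voicing): /p/ is a voiceless stop between vowels /i/ and /a/, so it voices to [b]. /t/ is a voiceless stop between vowels /i/ and /o/, so it voices to [d]. /azosiwuipazkaito/ → azosiwuibazkaido.
Rule 2 (post-nasal voicing): no segment meets the environment; /azosiwuibazkaido/ is unchanged.
Rule 3 (regressive voicing assimilation): /z/ precedes the voiceless obstruent /k/, so it devoices to [s] by assimilation. /azosiwuibazkaido/ → azosiwuibaskaido.
Rule 4 (final vowel raising): /o/ is a mid vowel in word-final position, so it raises to [u]. /azosiwuibaskaido/ → azosiwuibaskaidu.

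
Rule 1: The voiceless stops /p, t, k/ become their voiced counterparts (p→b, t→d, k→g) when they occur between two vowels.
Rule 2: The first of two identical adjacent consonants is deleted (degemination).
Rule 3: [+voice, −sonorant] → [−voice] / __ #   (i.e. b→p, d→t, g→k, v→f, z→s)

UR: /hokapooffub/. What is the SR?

Rule 1 (intervocalic voicing): /k/ is a voiceless stop between vowels /o/ and /a/, so it voices to [g]. /p/ is a voiceless stop between vowels /a/ and /o/, so it voices to [b]. /hokapooffub/ → hogabooffub.
Rule 2 (degemination): /ff/ is a geminate; the first /f/ deletes. /hogabooffub/ → hogaboofub.
Rule 3 (final devoicing): /b/ is a voiced obstruent in word-final position, so it devoices to [p]. /hogaboofub/ → hogaboofup.

hogaboofup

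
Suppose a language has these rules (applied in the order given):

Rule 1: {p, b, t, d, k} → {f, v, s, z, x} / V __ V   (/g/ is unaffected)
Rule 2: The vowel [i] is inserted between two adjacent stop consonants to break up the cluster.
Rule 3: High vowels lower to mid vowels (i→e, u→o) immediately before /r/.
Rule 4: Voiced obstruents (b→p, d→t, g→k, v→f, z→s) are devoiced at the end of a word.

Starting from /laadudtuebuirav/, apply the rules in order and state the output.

laazudituevueraf

Rule 1 (intervocalic spirantization): /d/ is a stop between vowels /a/ and /u/, so it spirantizes to the fricative [z]. /b/ is a stop between vowels /e/ and /u/, so it spirantizes to the fricative [v]. /laadudtuebuirav/ → laazudtuevuirav.
Rule 2 (stop-cluster i-epenthesis): /d/ and /t/ form a stop–stop cluster, so [i] is inserted between them. /laazudtuevuirav/ → laazudituevuirav.
Rule 3 (pre-rhotic lowering): /i/ is a high vowel immediately before /r/, so it lowers to [e]. /laazudituevuirav/ → laazudituevuerav.
Rule 4 (final devoicing): /v/ is a voiced obstruent in word-final position, so it devoices to [f]. /laazudituevuerav/ → laazudituevueraf.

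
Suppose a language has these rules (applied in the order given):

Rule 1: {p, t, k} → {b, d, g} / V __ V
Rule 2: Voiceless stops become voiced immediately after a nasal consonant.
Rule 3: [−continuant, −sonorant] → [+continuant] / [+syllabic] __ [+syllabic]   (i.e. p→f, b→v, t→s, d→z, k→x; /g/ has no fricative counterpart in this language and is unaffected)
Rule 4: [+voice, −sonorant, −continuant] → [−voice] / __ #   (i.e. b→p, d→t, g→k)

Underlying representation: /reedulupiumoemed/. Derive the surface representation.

reezuluviumoemet

Rule 1 (intervocalic voicing): /p/ is a voiceless stop between vowels /u/ and /i/, so it voices to [b]. /reedulupiumoemed/ → reedulubiumoemed.
Rule 2 (post-nasal voicing): no segment meets the environment; /reedulubiumoemed/ is unchanged.
Rule 3 (intervocalic spirantization): /d/ is a stop between vowels /e/ and /u/, so it spirantizes to the fricative [z]. /b/ is a stop between vowels /u/ and /i/, so it spirantizes to the fricative [v]. /reedulubiumoemed/ → reezuluviumoemed.
Rule 4 (final devoicing): /d/ is a voiced stop in word-final position, so it devoices to [t]. /reezuluviumoemed/ → reezuluviumoemet.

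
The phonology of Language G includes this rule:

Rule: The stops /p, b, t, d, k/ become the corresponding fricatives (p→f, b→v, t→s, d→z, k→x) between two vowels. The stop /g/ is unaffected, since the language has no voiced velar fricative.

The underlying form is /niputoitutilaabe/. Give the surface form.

/p/ is a stop between vowels /i/ and /u/, so it spirantizes to the fricative [f].
/t/ is a stop between vowels /u/ and /o/, so it spirantizes to the fricative [s].
/t/ is a stop between vowels /i/ and /u/, so it spirantizes to the fricative [s].
/t/ is a stop between vowels /u/ and /i/, so it spirantizes to the fricative [s].
/b/ is a stop between vowels /a/ and /e/, so it spirantizes to the fricative [v].
Surface form: [nifusoisusilaave].

nifusoisusilaave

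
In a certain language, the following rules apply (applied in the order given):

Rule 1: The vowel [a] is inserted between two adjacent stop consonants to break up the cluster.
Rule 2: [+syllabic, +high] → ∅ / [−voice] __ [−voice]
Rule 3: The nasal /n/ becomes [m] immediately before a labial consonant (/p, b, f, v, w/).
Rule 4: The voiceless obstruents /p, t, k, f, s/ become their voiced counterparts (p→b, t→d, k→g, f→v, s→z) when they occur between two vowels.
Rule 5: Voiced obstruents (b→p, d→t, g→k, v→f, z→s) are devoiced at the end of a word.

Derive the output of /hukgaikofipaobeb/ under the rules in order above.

Rule 1 (stop-cluster a-epenthesis): /k/ and /g/ form a stop–stop cluster, so [a] is inserted between them. /hukgaikofipaobeb/ → hukagaikofipaobeb.
Rule 2 (high vowel syncope): /u/ is a high vowel flanked by voiceless consonants /h/ and /k/, so it deletes. /i/ is a high vowel flanked by voiceless consonants /f/ and /p/, so it deletes. /hukagaikofipaobeb/ → hkagaikofpaobeb.
Rule 3 (nasal place assimilation): no segment meets the environment; /hkagaikofpaobeb/ is unchanged.
Rule 4 (intervocalic voicing): /k/ is a voiceless obstruent between vowels /i/ and /o/, so it voices to [g]. /hkagaikofpaobeb/ → hkagaigofpaobeb.
Rule 5 (final devoicing): /b/ is a voiced obstruent in word-final position, so it devoices to [p]. /hkagaigofpaobeb/ → hkagaigofpaobep.

hkagaigofpaobep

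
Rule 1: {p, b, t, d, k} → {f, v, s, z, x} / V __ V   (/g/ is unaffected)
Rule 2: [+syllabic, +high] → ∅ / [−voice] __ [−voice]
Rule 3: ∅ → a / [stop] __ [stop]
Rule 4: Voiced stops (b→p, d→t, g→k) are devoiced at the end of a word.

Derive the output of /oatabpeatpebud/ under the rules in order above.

Rule 1 (intervocalic spirantization): /t/ is a stop between vowels /a/ and /a/, so it spirantizes to the fricative [s]. /b/ is a stop between vowels /e/ and /u/, so it spirantizes to the fricative [v]. /oatabpeatpebud/ → oasabpeatpevud.
Rule 2 (high vowel syncope): no segment meets the environment; /oasabpeatpevud/ is unchanged.
Rule 3 (stop-cluster a-epenthesis): /b/ and /p/ form a stop–stop cluster, so [a] is inserted between them. /t/ and /p/ form a stop–stop cluster, so [a] is inserted between them. /oasabpeatpevud/ → oasabapeatapevud.
Rule 4 (final devoicing): /d/ is a voiced stop in word-final position, so it devoices to [t]. /oasabapeatapevud/ → oasabapeatapevut.

oasabapeatapevut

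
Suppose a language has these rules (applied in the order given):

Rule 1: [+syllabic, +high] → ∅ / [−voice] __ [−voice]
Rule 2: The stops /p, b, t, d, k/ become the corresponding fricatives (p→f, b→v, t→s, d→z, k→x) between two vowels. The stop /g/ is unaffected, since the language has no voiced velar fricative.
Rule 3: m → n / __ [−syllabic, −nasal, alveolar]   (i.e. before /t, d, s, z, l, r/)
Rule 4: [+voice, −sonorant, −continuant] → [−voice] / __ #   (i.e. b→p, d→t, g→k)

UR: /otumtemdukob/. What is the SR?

osuntenduxop

Rule 1 (high vowel syncope): no segment meets the environment; /otumtemdukob/ is unchanged.
Rule 2 (intervocalic spirantization): /t/ is a stop between vowels /o/ and /u/, so it spirantizes to the fricative [s]. /k/ is a stop between vowels /u/ and /o/, so it spirantizes to the fricative [x]. /otumtemdukob/ → osumtemduxob.
Rule 3 (nasal place assimilation): /m/ precedes the alveolar consonant /t/, so it assimilates in place to [n]. /m/ precedes the alveolar consonant /d/, so it assimilates in place to [n]. /osumtemduxob/ → osuntenduxob.
Rule 4 (final devoicing): /b/ is a voiced stop in word-final position, so it devoices to [p]. /osuntenduxob/ → osuntenduxop.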